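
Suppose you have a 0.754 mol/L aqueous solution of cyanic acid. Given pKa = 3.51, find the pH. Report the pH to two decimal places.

pH = 1.82

HOCN ⇌ OCN- + H+
Ka = 10^(−3.51) = 3.09 × 10^-4
From the ICE table, Ka = [H+]²/(0.754 − [H+]) = 3.09 × 10^-4.
Neglecting [H+] in the denominator: [H+] = √(3.09 × 10^-4 × 0.754) = 1.53 × 10^-2 M
([H+]/C₀ = 2% < 5%, so the approximation holds.)
pH = −log(1.53 × 10^-2) = 1.82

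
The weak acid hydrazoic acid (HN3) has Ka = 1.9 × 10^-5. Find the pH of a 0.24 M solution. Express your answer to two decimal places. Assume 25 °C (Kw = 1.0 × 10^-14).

pH = 2.67

HN3 ⇌ N3- + H+
From the ICE table, Ka = [H+]²/(0.24 − [H+]) = 1.9 × 10^-5.
Since Ka ≪ C₀, [H+] ≈ √(Ka·C₀) = 2.14 × 10^-3 M.
pH = −log[H+] = −log(2.14 × 10^-3) = 2.67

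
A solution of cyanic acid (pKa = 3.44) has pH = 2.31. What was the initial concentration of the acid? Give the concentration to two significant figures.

[H+] = 10^(-2.31) = 4.90 × 10^-3 M = x
Ka = 10^(−3.44) = 3.63 × 10^-4
Ka = x²/(C₀ − x) ⇒ C₀ = x + x²/Ka
C₀ = 4.90 × 10^-3 + (4.90 × 10^-3)²/(3.63 × 10^-4) = 7.10 × 10^-2 M

C₀ = 7.1 × 10^-2 M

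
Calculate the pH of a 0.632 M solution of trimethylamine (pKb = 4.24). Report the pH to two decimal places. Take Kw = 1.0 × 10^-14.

(CH3)3N + H2O ⇌ (CH3)3NH+ + OH-
Kb = 10^(−4.24) = 5.75 × 10^-5
Kb = [OH-]²/(0.632 − [OH-]) = 5.75 × 10^-5
Assume [OH-] ≪ 0.632: [OH-] ≈ √(5.75 × 10^-5 × 0.632) = 6.03 × 10^-3 M
Check: 0.95% ionized — well under 5%, approximation valid.
pOH = −log(6.03 × 10^-3) = 2.22; pH = 14.00 − 2.22 = 11.78

pH = 11.78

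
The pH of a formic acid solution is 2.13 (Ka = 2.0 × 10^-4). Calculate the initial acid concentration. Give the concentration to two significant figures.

[H+] = 10^(-2.13) = 7.41 × 10^-3 M = x
Ka = x²/(C₀ − x) ⇒ C₀ = x + x²/Ka
C₀ = 7.41 × 10^-3 + (7.41 × 10^-3)²/(2.0 × 10^-4) = 2.82 × 10^-1 M

C₀ = 2.8 × 10^-1 M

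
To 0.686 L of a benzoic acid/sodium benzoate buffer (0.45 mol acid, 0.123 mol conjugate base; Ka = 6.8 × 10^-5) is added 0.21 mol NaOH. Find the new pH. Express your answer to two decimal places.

After neutralization: n(C6H5COOH) = 0.24 mol, n(C6H5COO-) = 0.333 mol.
pKa = −log(6.8 × 10^-5) = 4.167
pH = pKa + log(n_C6H5COO-/n_C6H5COOH) = 4.167 + log(0.333/0.24) = 4.167 + (+0.142)

pH = 4.31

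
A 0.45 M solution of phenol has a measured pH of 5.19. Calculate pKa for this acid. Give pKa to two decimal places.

pKa = 10.03

[H+] = 10^(-5.19) = 6.46 × 10^-6 M
At equilibrium [HA] = 0.45 − 6.46 × 10^-6 = 4.50 × 10^-1 M
Ka = [H+][A-]/[HA] = (6.46 × 10^-6)² / 4.50 × 10^-1 = 9.27 × 10^-11
pKa = -log(9.27 × 10^-11) = 10.03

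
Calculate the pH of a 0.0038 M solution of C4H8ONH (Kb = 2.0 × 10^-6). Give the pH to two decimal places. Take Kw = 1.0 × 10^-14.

pH = 9.94

C4H8ONH + H2O ⇌ C4H8ONH2+ + OH-
From the ICE table, Kb = x²/(0.0038 − x) = 2.0 × 10^-6.
Assume x ≪ 0.0038: x ≈ √(2.0 × 10^-6 × 0.0038) = 8.72 × 10^-5 M
pOH = −log(8.72 × 10^-5) = 4.06; pH = 14.00 − 4.06 = 9.94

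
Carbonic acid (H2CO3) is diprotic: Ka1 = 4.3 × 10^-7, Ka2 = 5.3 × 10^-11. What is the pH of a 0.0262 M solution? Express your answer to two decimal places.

Since Ka1 ≫ Ka2, the first ionization dominates [H+].
Ka1 = x²/(0.0262 − x) = 4.3 × 10^-7
x ≈ √(4.3 × 10^-7 × 0.0262) = 1.06 × 10^-4 M
pH = −log(1.06 × 10^-4) = 3.97

pH = 3.97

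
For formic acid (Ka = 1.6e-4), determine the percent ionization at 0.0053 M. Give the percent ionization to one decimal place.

HCOOH ⇌ HCOO- + H+; let x = [H+] at equilibrium.
Solve x² + 0.00016x − 8.48e-07 = 0 → x = 8.44 × 10^-4 M
% ionization = x/C₀ × 100% = 8.44 × 10^-4/0.0053 × 100% = 15.9%

15.9%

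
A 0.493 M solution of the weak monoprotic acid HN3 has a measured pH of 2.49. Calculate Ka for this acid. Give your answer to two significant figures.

[H+] = 10^(-2.49) = 3.24 × 10^-3 M
At equilibrium [HA] = 0.493 − 3.24 × 10^-3 = 4.90 × 10^-1 M
Ka = [H+][A-]/[HA] = (3.24 × 10^-3)² / 4.90 × 10^-1 = 2.1 × 10^-5

Ka = 2.1 × 10^-5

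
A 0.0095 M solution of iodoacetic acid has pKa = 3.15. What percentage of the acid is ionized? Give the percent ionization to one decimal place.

23.8%

ICH2COOH ⇌ ICH2COO- + H+; let x = [H+] at equilibrium.
Ka = 10^(−3.15) = 7.08 × 10^-4
Ka = x²/(C₀ − x); solving the quadratic gives x = 2.26 × 10^-3 M.
% ionization = x/C₀ × 100% = 2.26 × 10^-3/0.0095 × 100% = 23.8%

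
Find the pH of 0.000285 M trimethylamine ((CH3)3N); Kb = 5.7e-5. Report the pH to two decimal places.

(CH3)3N + H2O ⇌ (CH3)3NH+ + OH-
From the ICE table, Kb = x²/(0.000285 − x) = 5.7 × 10^-5.
x is not negligible relative to C₀; solve x² + 5.7e-05·x − 1.62e-08 = 0.
x = (−Kb + √(Kb² + 4·Kb·C₀))/2 = 1.02 × 10^-4 M
pOH = 3.99, so pH = 14.00 − pOH = 10.01

pH = 10.01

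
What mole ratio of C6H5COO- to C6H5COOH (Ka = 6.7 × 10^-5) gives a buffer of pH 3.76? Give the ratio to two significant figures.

pKa = -log(6.7 × 10^-5) = 4.174
pH = pKa + log(r) ⇒ log(r) = 3.76 − 4.174 = -0.414
r = [C6H5COO-]/[C6H5COOH] = 10^(-0.414) = 0.385

ratio = 0.39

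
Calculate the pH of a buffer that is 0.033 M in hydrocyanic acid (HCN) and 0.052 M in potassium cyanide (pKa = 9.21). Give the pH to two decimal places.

pH = 9.41

pH = pKa + log([A⁻]/[HA]) = 9.21 + log(0.052/0.033)
pH = 9.21 + (+0.197) = 9.41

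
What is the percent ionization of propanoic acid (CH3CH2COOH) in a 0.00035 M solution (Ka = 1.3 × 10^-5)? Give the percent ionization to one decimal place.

CH3CH2COOH ⇌ CH3CH2COO- + H+; let x = [H+] at equilibrium.
Solve x² + 1.3e-05x − 4.55e-09 = 0 → x = 6.13 × 10^-5 M
Fraction ionized = 6.13 × 10^-5 / 0.00035 = 0.1751 → 17.5%

17.5%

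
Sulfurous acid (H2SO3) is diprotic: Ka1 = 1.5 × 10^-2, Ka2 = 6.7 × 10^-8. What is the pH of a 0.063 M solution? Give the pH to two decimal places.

Ka1 ≫ Ka2, so treat the first dissociation as the only significant source of H+.
Ka1 = x²/(0.063 − x) = 1.5 × 10^-2
Solving the quadratic: x = (−Ka1 + √(Ka1² + 4·Ka1·C₀))/2 = 2.41 × 10^-2 M
pH = −log(2.41 × 10^-2) = 1.62

pH = 1.62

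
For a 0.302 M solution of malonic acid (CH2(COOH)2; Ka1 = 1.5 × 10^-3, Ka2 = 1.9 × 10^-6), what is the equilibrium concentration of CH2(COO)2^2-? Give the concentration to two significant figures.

First ionization gives [H+] ≈ [CH2(COOH)COO-] = 2.05 × 10^-2 M.
Second step: Ka2 = [H+][CH2(COO)2^2-]/[CH2(COOH)COO-] ≈ [CH2(COO)2^2-] (since [H+] ≈ [CH2(COOH)COO-]).
So [CH2(COO)2^2-] ≈ Ka2.

1.9 × 10^-6 M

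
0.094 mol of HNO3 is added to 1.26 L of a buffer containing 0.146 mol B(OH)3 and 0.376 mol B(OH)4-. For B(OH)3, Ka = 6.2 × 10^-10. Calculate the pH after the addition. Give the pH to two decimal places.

pH = 9.28

Added H+ converts B(OH)4- to B(OH)3: B(OH)3 → 0.24 mol, B(OH)4- → 0.282 mol.
pKa = −log(6.2 × 10^-10) = 9.208
pH = pKa + log([A⁻]/[HA]) = 9.208 + log(0.282/0.24) = 9.208 +0.070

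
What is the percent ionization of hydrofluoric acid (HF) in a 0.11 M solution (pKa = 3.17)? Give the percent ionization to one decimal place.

7.5%

HF ⇌ F- + H+; let x = [H+] at equilibrium.
Ka = 10^(−3.17) = 6.76 × 10^-4
Solve x² + 0.000676x − 7.44e-05 = 0 → x = 8.29 × 10^-3 M
Fraction ionized = 8.29 × 10^-3 / 0.11 = 0.0754 → 7.5%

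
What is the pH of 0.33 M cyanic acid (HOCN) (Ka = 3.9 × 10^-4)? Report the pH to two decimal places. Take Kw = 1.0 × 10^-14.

pH = 1.95

HOCN ⇌ OCN- + H+
From the ICE table, Ka = [H+]²/(0.33 − [H+]) = 3.9 × 10^-4.
Assume [H+] ≪ 0.33: [H+] ≈ √(3.9 × 10^-4 × 0.33) = 1.13 × 10^-2 M
Check: 3.4% ionized — well under 5%, approximation valid.
pH = −log[H+] = −log(1.13 × 10^-2) = 1.95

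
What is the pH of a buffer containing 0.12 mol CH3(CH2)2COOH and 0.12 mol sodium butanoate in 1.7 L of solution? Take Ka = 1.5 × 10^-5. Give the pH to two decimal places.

pH = 4.82

pKa = −log(1.5 × 10^-5) = 4.824
pH = pKa + log([A⁻]/[HA]) = 4.824 + log(0.12/0.12)
pH = 4.824 + (+0.000) = 4.82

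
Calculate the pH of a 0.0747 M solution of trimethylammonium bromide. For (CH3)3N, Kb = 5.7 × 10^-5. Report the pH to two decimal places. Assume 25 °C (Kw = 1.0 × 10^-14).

(CH3)3NH+ is the conjugate acid of the weak base (CH3)3N.
Ka = Kw/Kb = 1.0×10^-14 / 5.7 × 10^-5 = 1.75 × 10^-10
Ka = [H+]²/(0.0747 − [H+]) = 1.75 × 10^-10
Neglecting [H+] in the denominator: [H+] = √(1.75 × 10^-10 × 0.0747) = 3.62 × 10^-6 M
Check: 0.0048% ionized — well under 5%, approximation valid.
pH = −log[H+] = −log(3.62 × 10^-6) = 5.44

pH = 5.44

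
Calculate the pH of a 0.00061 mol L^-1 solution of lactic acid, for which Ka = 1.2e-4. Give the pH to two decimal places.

pH = 3.66

CH3CH(OH)COOH ⇌ CH3CH(OH)COO- + H+
Ka = x²/(0.00061 − x) = 1.2 × 10^-4
Here C₀/Ka ≈ 5.08, so the small-x approximation fails. Use the quadratic:
x = [−0.00012 + √(0.00012² + 2.93e-07)]/2 = 2.17 × 10^-4 M
pH = −log[H+] = −log(2.17 × 10^-4) = 3.66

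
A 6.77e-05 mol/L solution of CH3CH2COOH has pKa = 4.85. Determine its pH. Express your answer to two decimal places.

pH = 4.61

CH3CH2COOH ⇌ CH3CH2COO- + H+
Ka = 10^(−4.85) = 1.41 × 10^-5
Ka = [H+]²/(6.77e-05 − [H+]) = 1.41 × 10^-5
[H+] is not negligible relative to C₀; solve [H+]² + 1.41e-05·[H+] − 9.55e-10 = 0.
[H+] = [−1.41e-05 + √(1.41e-05² + 3.82e-09)]/2 = 2.46 × 10^-5 M
pH = −log(2.46 × 10^-5) = 4.61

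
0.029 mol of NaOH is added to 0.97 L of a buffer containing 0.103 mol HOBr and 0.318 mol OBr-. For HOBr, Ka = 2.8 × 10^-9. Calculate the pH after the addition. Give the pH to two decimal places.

pH = 9.22

After neutralization: n(HOBr) = 0.074 mol, n(OBr-) = 0.347 mol.
pKa = −log(2.8 × 10^-9) = 8.553
Henderson–Hasselbalch with mole ratio 0.347/0.074: pH = 8.553 + (+0.671)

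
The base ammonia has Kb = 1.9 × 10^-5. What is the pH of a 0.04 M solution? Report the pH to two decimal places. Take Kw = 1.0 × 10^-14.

pH = 10.94

NH3 + H2O ⇌ NH4+ + OH-
Kb = x²/(0.04 − x) = 1.9 × 10^-5
Neglecting x in the denominator: x = √(1.9 × 10^-5 × 0.04) = 8.72 × 10^-4 M
(x/C₀ = 2.2% < 5%, so the approximation holds.)
pOH = 3.06, so pH = 14.00 − pOH = 10.94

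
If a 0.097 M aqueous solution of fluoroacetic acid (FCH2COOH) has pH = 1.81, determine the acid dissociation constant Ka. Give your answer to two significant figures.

[H+] = 10^(-1.81) = 1.55 × 10^-2 M
At equilibrium [HA] = 0.097 − 1.55 × 10^-2 = 8.15 × 10^-2 M
Ka = [H+][A-]/[HA] = (1.55 × 10^-2)² / 8.15 × 10^-2 = 2.9 × 10^-3

Ka = 2.9 × 10^-3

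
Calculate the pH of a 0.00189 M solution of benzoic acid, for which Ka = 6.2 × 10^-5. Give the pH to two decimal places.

C6H5COOH ⇌ C6H5COO- + H+
From the ICE table, Ka = [H+]²/(0.00189 − [H+]) = 6.2 × 10^-5.
Here C₀/Ka ≈ 30.5, so the small-[H+] approximation fails. Use the quadratic:
[H+] = [−6.2e-05 + √(6.2e-05² + 4.69e-07)]/2 = 3.13 × 10^-4 M
pH = −log[H+] = −log(3.13 × 10^-4) = 3.50

pH = 3.50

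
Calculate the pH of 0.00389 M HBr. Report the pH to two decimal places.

pH = 2.41

HBr is a strong acid and dissociates completely, so [H+] = 0.00389 M.
pH = -log(0.00389) = 2.41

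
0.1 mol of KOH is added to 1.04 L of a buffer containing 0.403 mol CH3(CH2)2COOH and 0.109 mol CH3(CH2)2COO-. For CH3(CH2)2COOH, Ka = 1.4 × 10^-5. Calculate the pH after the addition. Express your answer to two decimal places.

pH = 4.69

OH- converts CH3(CH2)2COOH to CH3(CH2)2COO-: CH3(CH2)2COOH → 0.303 mol, CH3(CH2)2COO- → 0.209 mol.
pKa = −log(1.4 × 10^-5) = 4.854
pH = pKa + log([A⁻]/[HA]) = 4.854 + log(0.209/0.303) = 4.854 -0.161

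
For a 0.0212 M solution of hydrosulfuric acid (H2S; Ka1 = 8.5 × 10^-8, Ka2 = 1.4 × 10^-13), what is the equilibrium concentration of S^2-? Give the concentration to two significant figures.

First ionization gives [H+] ≈ [HS-] = 4.24 × 10^-5 M.
Second step: Ka2 = [H+][S^2-]/[HS-] ≈ [S^2-] (since [H+] ≈ [HS-]).
So [S^2-] ≈ Ka2.

1.4 × 10^-13 M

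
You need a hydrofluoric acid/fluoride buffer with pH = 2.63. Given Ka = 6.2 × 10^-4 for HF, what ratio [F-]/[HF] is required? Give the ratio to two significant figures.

ratio = 0.26

pKa = -log(6.2 × 10^-4) = 3.208
pH = pKa + log(r) ⇒ log(r) = 2.63 − 3.208 = -0.578
r = [F-]/[HF] = 10^(-0.578) = 0.264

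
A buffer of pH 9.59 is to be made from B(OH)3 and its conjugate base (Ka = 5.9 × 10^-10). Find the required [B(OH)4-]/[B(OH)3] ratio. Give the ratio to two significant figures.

ratio = 2.3

pKa = -log(5.9 × 10^-10) = 9.229
pH = pKa + log(r) ⇒ log(r) = 9.59 − 9.229 = +0.361
r = [B(OH)4-]/[B(OH)3] = 10^(+0.361) = 2.3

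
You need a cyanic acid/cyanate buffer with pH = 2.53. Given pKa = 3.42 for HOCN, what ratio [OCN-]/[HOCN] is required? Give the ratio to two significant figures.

pH = pKa + log(r) ⇒ log(r) = 2.53 − 3.42 = -0.89
r = [OCN-]/[HOCN] = 10^(-0.89) = 0.129

ratio = 0.13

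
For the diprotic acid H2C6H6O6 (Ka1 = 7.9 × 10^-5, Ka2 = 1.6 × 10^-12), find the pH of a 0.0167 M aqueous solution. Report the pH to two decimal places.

Ka1 ≫ Ka2, so treat the first dissociation as the only significant source of H+.
Ka1 = x²/(0.0167 − x) = 7.9 × 10^-5
Solving the quadratic: x = (−Ka1 + √(Ka1² + 4·Ka1·C₀))/2 = 1.11 × 10^-3 M
pH = −log(1.11 × 10^-3) = 2.95

pH = 2.95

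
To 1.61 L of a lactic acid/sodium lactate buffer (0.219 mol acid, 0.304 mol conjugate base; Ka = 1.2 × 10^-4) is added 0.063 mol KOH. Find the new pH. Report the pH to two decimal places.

After neutralization: n(CH3CH(OH)COOH) = 0.156 mol, n(CH3CH(OH)COO-) = 0.367 mol.
pKa = −log(1.2 × 10^-4) = 3.921
Henderson–Hasselbalch with mole ratio 0.367/0.156: pH = 3.921 + (+0.372)

pH = 4.29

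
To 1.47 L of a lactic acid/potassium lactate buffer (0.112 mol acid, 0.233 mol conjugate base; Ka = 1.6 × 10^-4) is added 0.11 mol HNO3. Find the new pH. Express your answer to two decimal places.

Added H+ converts CH3CH(OH)COO- to CH3CH(OH)COOH: CH3CH(OH)COOH → 0.222 mol, CH3CH(OH)COO- → 0.123 mol.
pKa = −log(1.6 × 10^-4) = 3.796
pH = pKa + log([A⁻]/[HA]) = 3.796 + log(0.123/0.222) = 3.796 -0.256

pH = 3.54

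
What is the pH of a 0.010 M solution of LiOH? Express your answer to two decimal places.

pH = 12.00

LiOH is a strong base; [OH-] = 0.01 M.
pOH = -log(0.01) = 2.00
pH = 14.00 - 2.00 = 12.00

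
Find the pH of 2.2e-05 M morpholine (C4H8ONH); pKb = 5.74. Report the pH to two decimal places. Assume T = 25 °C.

pH = 8.74

C4H8ONH + H2O ⇌ C4H8ONH2+ + OH-
Kb = 10^(−5.74) = 1.82 × 10^-6
Kb = [OH-]²/(2.2e-05 − [OH-]) = 1.82 × 10^-6
[OH-] is not negligible relative to C₀; solve [OH-]² + 1.82e-06·[OH-] − 4e-11 = 0.
[OH-] = [−1.82e-06 + √(1.82e-06² + 1.6e-10)]/2 = 5.48 × 10^-6 M
pOH = 5.26, so pH = 14.00 − pOH = 8.74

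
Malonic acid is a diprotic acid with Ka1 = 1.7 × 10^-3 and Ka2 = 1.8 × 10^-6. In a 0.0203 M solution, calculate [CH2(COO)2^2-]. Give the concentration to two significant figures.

1.8 × 10^-6 M

First ionization gives [H+] ≈ [CH2(COOH)COO-] = 5.09 × 10^-3 M.
Second step: Ka2 = [H+][CH2(COO)2^2-]/[CH2(COOH)COO-] ≈ [CH2(COO)2^2-] (since [H+] ≈ [CH2(COOH)COO-]).
So [CH2(COO)2^2-] ≈ Ka2.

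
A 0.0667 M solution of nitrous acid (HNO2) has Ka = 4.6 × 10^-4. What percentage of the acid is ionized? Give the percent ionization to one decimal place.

8.0%

HNO2 ⇌ NO2- + H+; let x = [H+] at equilibrium.
Ka = x²/(C₀ − x); solving the quadratic gives x = 5.31 × 10^-3 M.
% ionization = x/C₀ × 100% = 5.31 × 10^-3/0.0667 × 100% = 8.0%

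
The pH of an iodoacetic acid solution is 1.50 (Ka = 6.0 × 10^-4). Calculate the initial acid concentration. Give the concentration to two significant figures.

[H+] = 10^(-1.50) = 3.16 × 10^-2 M = x
Ka = x²/(C₀ − x) ⇒ C₀ = x + x²/Ka
C₀ = 3.16 × 10^-2 + (3.16 × 10^-2)²/(6.0 × 10^-4) = 1.70 M

C₀ = 1.7 M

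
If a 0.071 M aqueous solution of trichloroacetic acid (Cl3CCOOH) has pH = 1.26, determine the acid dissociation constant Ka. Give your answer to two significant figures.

[H+] = 10^(-1.26) = 5.50 × 10^-2 M
At equilibrium [HA] = 0.071 − 5.50 × 10^-2 = 1.60 × 10^-2 M
Ka = [H+][A-]/[HA] = (5.50 × 10^-2)² / 1.60 × 10^-2 = 1.9 × 10^-1

Ka = 1.9 × 10^-1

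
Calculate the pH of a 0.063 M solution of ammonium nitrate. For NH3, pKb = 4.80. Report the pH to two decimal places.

NH4+ is the conjugate acid of the weak base NH3.
Kb = 10^(−4.80) = 1.58 × 10^-5
Ka = Kw/Kb = 1.0×10^-14 / 1.58 × 10^-5 = 6.33 × 10^-10
Ka = [H+]²/(0.063 − [H+]) = 6.33 × 10^-10
Neglecting [H+] in the denominator: [H+] = √(6.33 × 10^-10 × 0.063) = 6.31 × 10^-6 M
pH = −log[H+] = −log(6.31 × 10^-6) = 5.20

pH = 5.20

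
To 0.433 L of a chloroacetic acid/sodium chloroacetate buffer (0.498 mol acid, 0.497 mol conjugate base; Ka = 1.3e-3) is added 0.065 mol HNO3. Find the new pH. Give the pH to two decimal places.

pH = 2.77

Added H+ converts ClCH2COO- to ClCH2COOH: ClCH2COOH → 0.563 mol, ClCH2COO- → 0.432 mol.
pKa = −log(1.3 × 10^-3) = 2.886
pH = pKa + log(n_ClCH2COO-/n_ClCH2COOH) = 2.886 + log(0.432/0.563) = 2.886 + (-0.115)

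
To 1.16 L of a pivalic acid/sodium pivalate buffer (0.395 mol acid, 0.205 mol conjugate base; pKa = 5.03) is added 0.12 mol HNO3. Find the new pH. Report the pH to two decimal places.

Added H+ converts (CH3)3CCOO- to (CH3)3CCOOH: (CH3)3CCOOH → 0.515 mol, (CH3)3CCOO- → 0.085 mol.
pH = pKa + log(n_(CH3)3CCOO-/n_(CH3)3CCOOH) = 5.03 + log(0.085/0.515) = 5.03 + (-0.782)

pH = 4.25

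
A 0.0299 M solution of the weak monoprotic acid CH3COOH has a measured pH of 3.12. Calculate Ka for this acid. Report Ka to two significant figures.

Ka = 2.0 × 10^-5

[H+] = 10^(-3.12) = 7.59 × 10^-4 M
At equilibrium [HA] = 0.0299 − 7.59 × 10^-4 = 2.91 × 10^-2 M
Ka = [H+][A-]/[HA] = (7.59 × 10^-4)² / 2.91 × 10^-2 = 2.0 × 10^-5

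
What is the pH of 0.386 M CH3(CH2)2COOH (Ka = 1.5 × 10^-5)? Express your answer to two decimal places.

pH = 2.62

CH3(CH2)2COOH ⇌ CH3(CH2)2COO- + H+
Ka = [H+]²/(0.386 − [H+]) = 1.5 × 10^-5
Since Ka ≪ C₀, [H+] ≈ √(Ka·C₀) = 2.41 × 10^-3 M.
([H+]/C₀ = 0.62% < 5%, so the approximation holds.)
pH = −log(2.41 × 10^-3) = 2.62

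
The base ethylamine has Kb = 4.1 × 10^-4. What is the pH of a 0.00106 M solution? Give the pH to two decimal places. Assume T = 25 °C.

pH = 10.69

C2H5NH2 + H2O ⇌ C2H5NH3+ + OH-
From the ICE table, Kb = x²/(0.00106 − x) = 4.1 × 10^-4.
The 5% rule fails; solving x² + Kb·x − Kb·C₀ = 0 exactly:
x = [−0.00041 + √(0.00041² + 1.74e-06)]/2 = 4.85 × 10^-4 M
pOH = 3.31, so pH = 14.00 − pOH = 10.69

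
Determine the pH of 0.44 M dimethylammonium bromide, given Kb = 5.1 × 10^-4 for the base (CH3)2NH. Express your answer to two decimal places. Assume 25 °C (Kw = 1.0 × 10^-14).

(CH3)2NH2+ is the conjugate acid of the weak base (CH3)2NH.
Ka = Kw/Kb = 1.0×10^-14 / 5.1 × 10^-4 = 1.96 × 10^-11
From the ICE table, Ka = x²/(0.44 − x) = 1.96 × 10^-11.
Assume x ≪ 0.44: x ≈ √(1.96 × 10^-11 × 0.44) = 2.94 × 10^-6 M
(x/C₀ = 0.00067% < 5%, so the approximation holds.)
pH = −log[H+] = −log(2.94 × 10^-6) = 5.53

pH = 5.53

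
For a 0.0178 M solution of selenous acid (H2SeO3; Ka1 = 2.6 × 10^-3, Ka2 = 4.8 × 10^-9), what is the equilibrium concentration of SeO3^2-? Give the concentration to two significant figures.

First ionization gives [H+] ≈ [HSeO3-] = 5.63 × 10^-3 M.
Second step: Ka2 = [H+][SeO3^2-]/[HSeO3-] ≈ [SeO3^2-] (since [H+] ≈ [HSeO3-]).
So [SeO3^2-] ≈ Ka2.

4.8 × 10^-9 M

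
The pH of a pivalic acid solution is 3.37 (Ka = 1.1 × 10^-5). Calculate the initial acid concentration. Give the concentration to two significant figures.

[H+] = 10^(-3.37) = 4.27 × 10^-4 M = x
Ka = x²/(C₀ − x) ⇒ C₀ = x + x²/Ka
C₀ = 4.27 × 10^-4 + (4.27 × 10^-4)²/(1.1 × 10^-5) = 1.70 × 10^-2 M

C₀ = 1.7 × 10^-2 M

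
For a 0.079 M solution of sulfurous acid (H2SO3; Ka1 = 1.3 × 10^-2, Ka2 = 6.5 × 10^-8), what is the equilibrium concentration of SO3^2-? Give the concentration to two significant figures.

First ionization gives [H+] ≈ [HSO3-] = 2.62 × 10^-2 M.
Second step: Ka2 = [H+][SO3^2-]/[HSO3-] ≈ [SO3^2-] (since [H+] ≈ [HSO3-]).
So [SO3^2-] ≈ Ka2.

6.5 × 10^-8 M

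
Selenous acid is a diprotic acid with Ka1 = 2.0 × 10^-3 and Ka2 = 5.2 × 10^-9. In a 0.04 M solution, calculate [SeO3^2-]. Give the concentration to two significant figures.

5.2 × 10^-9 M

First ionization gives [H+] ≈ [HSeO3-] = 8.00 × 10^-3 M.
Second step: Ka2 = [H+][SeO3^2-]/[HSeO3-] ≈ [SeO3^2-] (since [H+] ≈ [HSeO3-]).
So [SeO3^2-] ≈ Ka2.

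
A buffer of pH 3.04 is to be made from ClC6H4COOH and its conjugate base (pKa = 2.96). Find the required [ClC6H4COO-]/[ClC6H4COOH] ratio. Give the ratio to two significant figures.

ratio = 1.2

pH = pKa + log(r) ⇒ log(r) = 3.04 − 2.96 = +0.08
r = [ClC6H4COO-]/[ClC6H4COOH] = 10^(+0.08) = 1.2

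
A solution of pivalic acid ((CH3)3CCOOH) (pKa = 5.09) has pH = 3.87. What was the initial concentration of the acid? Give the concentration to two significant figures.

C₀ = 2.4 × 10^-3 M

[H+] = 10^(-3.87) = 1.35 × 10^-4 M = x
Ka = 10^(−5.09) = 8.13 × 10^-6
Ka = x²/(C₀ − x) ⇒ C₀ = x + x²/Ka
C₀ = 1.35 × 10^-4 + (1.35 × 10^-4)²/(8.13 × 10^-6) = 2.38 × 10^-3 M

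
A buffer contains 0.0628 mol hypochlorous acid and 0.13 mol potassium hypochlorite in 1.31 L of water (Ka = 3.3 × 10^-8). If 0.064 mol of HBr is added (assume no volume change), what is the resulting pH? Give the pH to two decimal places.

After neutralization: n(HOCl) = 0.127 mol, n(OCl-) = 0.066 mol.
pKa = −log(3.3 × 10^-8) = 7.481
pH = pKa + log(n_OCl-/n_HOCl) = 7.481 + log(0.066/0.127) = 7.481 + (-0.284)

pH = 7.20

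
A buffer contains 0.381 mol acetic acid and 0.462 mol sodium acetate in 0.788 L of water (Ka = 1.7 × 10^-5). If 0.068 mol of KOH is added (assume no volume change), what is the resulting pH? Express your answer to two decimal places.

pH = 5.00

After neutralization: n(CH3COOH) = 0.313 mol, n(CH3COO-) = 0.53 mol.
pKa = −log(1.7 × 10^-5) = 4.770
Henderson–Hasselbalch with mole ratio 0.53/0.313: pH = 4.770 + (+0.229)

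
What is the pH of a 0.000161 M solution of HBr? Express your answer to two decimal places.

pH = 3.79

HBr is a strong acid and dissociates completely, so [H+] = 0.000161 M.
pH = -log(0.000161) = 3.79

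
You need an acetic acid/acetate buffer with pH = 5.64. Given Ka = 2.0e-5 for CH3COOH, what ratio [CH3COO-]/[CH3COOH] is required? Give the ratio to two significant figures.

pKa = -log(2.0 × 10^-5) = 4.699
pH = pKa + log(r) ⇒ log(r) = 5.64 − 4.699 = +0.941
r = [CH3COO-]/[CH3COOH] = 10^(+0.941) = 8.73

ratio = 8.7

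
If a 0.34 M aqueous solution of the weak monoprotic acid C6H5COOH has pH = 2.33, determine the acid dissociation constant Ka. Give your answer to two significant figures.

[H+] = 10^(-2.33) = 4.68 × 10^-3 M
At equilibrium [HA] = 0.34 − 4.68 × 10^-3 = 3.35 × 10^-1 M
Ka = [H+][A-]/[HA] = (4.68 × 10^-3)² / 3.35 × 10^-1 = 6.5 × 10^-5

Ka = 6.5 × 10^-5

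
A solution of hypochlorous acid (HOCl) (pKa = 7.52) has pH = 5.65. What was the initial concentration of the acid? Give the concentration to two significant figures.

[H+] = 10^(-5.65) = 2.24 × 10^-6 M = x
Ka = 10^(−7.52) = 3.02 × 10^-8
Ka = x²/(C₀ − x) ⇒ C₀ = x + x²/Ka
C₀ = 2.24 × 10^-6 + (2.24 × 10^-6)²/(3.02 × 10^-8) = 1.68 × 10^-4 M

C₀ = 1.7 × 10^-4 M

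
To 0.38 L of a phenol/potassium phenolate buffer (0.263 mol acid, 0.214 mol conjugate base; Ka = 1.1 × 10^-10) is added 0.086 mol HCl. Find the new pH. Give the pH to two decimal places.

pH = 9.52

After neutralization: n(C6H5OH) = 0.349 mol, n(C6H5O-) = 0.128 mol.
pKa = −log(1.1 × 10^-10) = 9.959
pH = pKa + log(n_C6H5O-/n_C6H5OH) = 9.959 + log(0.128/0.349) = 9.959 + (-0.436)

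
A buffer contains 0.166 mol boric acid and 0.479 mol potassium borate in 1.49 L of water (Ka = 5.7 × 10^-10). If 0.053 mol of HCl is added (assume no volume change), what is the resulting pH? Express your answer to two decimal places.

After neutralization: n(B(OH)3) = 0.219 mol, n(B(OH)4-) = 0.426 mol.
pKa = −log(5.7 × 10^-10) = 9.244
pH = pKa + log(n_B(OH)4-/n_B(OH)3) = 9.244 + log(0.426/0.219) = 9.244 + (+0.289)

pH = 9.53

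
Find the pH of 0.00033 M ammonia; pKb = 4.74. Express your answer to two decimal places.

NH3 + H2O ⇌ NH4+ + OH-
Kb = 10^(−4.74) = 1.82 × 10^-5
From the ICE table, Kb = [OH-]²/(0.00033 − [OH-]) = 1.82 × 10^-5.
Here C₀/Kb ≈ 18.1, so the small-[OH-] approximation fails. Use the quadratic:
[OH-] = [−1.82e-05 + √(1.82e-05² + 2.4e-08)]/2 = 6.89 × 10^-5 M
pOH = −log(6.89 × 10^-5) = 4.16; pH = 14.00 − 4.16 = 9.84

pH = 9.84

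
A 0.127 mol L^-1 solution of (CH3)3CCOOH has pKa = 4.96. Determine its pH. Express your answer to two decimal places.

(CH3)3CCOOH ⇌ (CH3)3CCOO- + H+
Ka = 10^(−4.96) = 1.10 × 10^-5
Let x = [H+] at equilibrium. Ka = x²/(0.127 − x).
Since Ka ≪ C₀, x ≈ √(Ka·C₀) = 1.18 × 10^-3 M.
pH = −log(1.18 × 10^-3) = 2.93

pH = 2.93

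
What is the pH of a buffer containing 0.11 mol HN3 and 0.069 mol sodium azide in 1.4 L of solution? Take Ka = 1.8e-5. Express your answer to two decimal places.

pH = 4.54

pKa = −log(1.8 × 10^-5) = 4.745
Using pH = pKa + log([base]/[acid]) with [base]/[acid] = 0.069/0.11:
pH = 4.745 + (-0.203) = 4.54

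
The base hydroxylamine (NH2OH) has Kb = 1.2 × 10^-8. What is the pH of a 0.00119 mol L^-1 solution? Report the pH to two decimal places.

pH = 8.58

NH2OH + H2O ⇌ NH3OH+ + OH-
From the ICE table, Kb = x²/(0.00119 − x) = 1.2 × 10^-8.
Neglecting x in the denominator: x = √(1.2 × 10^-8 × 0.00119) = 3.78 × 10^-6 M
(x/C₀ = 0.32% < 5%, so the approximation holds.)
pOH = 5.42, so pH = 14.00 − pOH = 8.58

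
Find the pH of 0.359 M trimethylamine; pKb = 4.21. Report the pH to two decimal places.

(CH3)3N + H2O ⇌ (CH3)3NH+ + OH-
Kb = 10^(−4.21) = 6.17 × 10^-5
From the ICE table, Kb = [OH-]²/(0.359 − [OH-]) = 6.17 × 10^-5.
Neglecting [OH-] in the denominator: [OH-] = √(6.17 × 10^-5 × 0.359) = 4.71 × 10^-3 M
pOH = −log(4.71 × 10^-3) = 2.33; pH = 14.00 − 2.33 = 11.67

pH = 11.67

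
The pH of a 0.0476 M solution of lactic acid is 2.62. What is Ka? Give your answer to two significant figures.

Ka = 1.3 × 10^-4

[H+] = 10^(-2.62) = 2.40 × 10^-3 M
At equilibrium [HA] = 0.0476 − 2.40 × 10^-3 = 4.52 × 10^-2 M
Ka = [H+][A-]/[HA] = (2.40 × 10^-3)² / 4.52 × 10^-2 = 1.3 × 10^-4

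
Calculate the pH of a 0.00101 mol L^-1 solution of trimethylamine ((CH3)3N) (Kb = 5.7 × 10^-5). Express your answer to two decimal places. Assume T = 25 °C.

pH = 10.33

(CH3)3N + H2O ⇌ (CH3)3NH+ + OH-
Kb = x²/(0.00101 − x) = 5.7 × 10^-5
The 5% rule fails; solving x² + Kb·x − Kb·C₀ = 0 exactly:
x = [−5.7e-05 + √(5.7e-05² + 2.3e-07)]/2 = 2.13 × 10^-4 M
pOH = 3.67, so pH = 14.00 − pOH = 10.33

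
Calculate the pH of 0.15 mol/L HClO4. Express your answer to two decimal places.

HClO4 is a strong acid and dissociates completely, so [H+] = 0.15 M.
pH = -log(0.15) = 0.82

pH = 0.82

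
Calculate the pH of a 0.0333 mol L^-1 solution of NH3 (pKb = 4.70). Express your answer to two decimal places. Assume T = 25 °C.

NH3 + H2O ⇌ NH4+ + OH-
Kb = 10^(−4.70) = 2.00 × 10^-5
Let x = [OH-] at equilibrium. Kb = x²/(0.0333 − x).
Since Kb ≪ C₀, x ≈ √(Kb·C₀) = 8.16 × 10^-4 M.
pOH = 3.09, so pH = 14.00 − pOH = 10.91

pH = 10.91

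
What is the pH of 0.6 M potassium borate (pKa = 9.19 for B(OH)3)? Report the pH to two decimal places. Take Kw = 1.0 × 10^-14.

pH = 11.48

B(OH)4- is the conjugate base of the weak acid B(OH)3.
Ka = 10^(−9.19) = 6.46 × 10^-10
Kb = Kw/Ka = 1.0×10^-14 / 6.46 × 10^-10 = 1.55 × 10^-5
Kb = [OH-]²/(0.6 − [OH-]) = 1.55 × 10^-5
Since Kb ≪ C₀, [OH-] ≈ √(Kb·C₀) = 3.05 × 10^-3 M.
pOH = 2.52, so pH = 14.00 − pOH = 11.48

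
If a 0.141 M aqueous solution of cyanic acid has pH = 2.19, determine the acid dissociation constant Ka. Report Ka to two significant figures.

[H+] = 10^(-2.19) = 6.46 × 10^-3 M
At equilibrium [HA] = 0.141 − 6.46 × 10^-3 = 1.35 × 10^-1 M
Ka = [H+][A-]/[HA] = (6.46 × 10^-3)² / 1.35 × 10^-1 = 3.1 × 10^-4

Ka = 3.1 × 10^-4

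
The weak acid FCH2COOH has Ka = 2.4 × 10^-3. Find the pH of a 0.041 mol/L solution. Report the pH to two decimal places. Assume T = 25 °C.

FCH2COOH ⇌ FCH2COO- + H+
Ka = [H+]²/(0.041 − [H+]) = 2.4 × 10^-3
The 5% rule fails; solving [H+]² + Ka·[H+] − Ka·C₀ = 0 exactly:
[H+] = [−0.0024 + √(0.0024² + 0.000394)]/2 = 8.79 × 10^-3 M
pH = −log[H+] = −log(8.79 × 10^-3) = 2.06

pH = 2.06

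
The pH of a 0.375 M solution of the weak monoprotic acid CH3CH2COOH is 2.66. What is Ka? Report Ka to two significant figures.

[H+] = 10^(-2.66) = 2.19 × 10^-3 M
At equilibrium [HA] = 0.375 − 2.19 × 10^-3 = 3.73 × 10^-1 M
Ka = [H+][A-]/[HA] = (2.19 × 10^-3)² / 3.73 × 10^-1 = 1.3 × 10^-5

Ka = 1.3 × 10^-5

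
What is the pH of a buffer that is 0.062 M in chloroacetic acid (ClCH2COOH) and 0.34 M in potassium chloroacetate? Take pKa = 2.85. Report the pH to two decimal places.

Using pH = pKa + log([base]/[acid]) with [base]/[acid] = 0.34/0.062:
pH = 2.85 + (+0.739) = 3.59

pH = 3.59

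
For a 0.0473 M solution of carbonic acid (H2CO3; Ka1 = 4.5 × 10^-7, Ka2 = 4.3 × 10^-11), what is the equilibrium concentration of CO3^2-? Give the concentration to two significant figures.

4.3 × 10^-11 M

First ionization gives [H+] ≈ [HCO3-] = 1.46 × 10^-4 M.
Second step: Ka2 = [H+][CO3^2-]/[HCO3-] ≈ [CO3^2-] (since [H+] ≈ [HCO3-]).
So [CO3^2-] ≈ Ka2.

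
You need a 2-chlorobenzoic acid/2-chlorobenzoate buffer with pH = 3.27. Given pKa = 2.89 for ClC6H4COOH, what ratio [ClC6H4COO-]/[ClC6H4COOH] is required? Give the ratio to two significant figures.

pH = pKa + log(r) ⇒ log(r) = 3.27 − 2.89 = +0.38
r = [ClC6H4COO-]/[ClC6H4COOH] = 10^(+0.38) = 2.4

ratio = 2.4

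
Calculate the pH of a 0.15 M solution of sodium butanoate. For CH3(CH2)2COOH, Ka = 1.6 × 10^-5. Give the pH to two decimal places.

pH = 8.99

CH3(CH2)2COO- is the conjugate base of the weak acid CH3(CH2)2COOH.
Kb = Kw/Ka = 1.0×10^-14 / 1.6 × 10^-5 = 6.25 × 10^-10
From the ICE table, Kb = [OH-]²/(0.15 − [OH-]) = 6.25 × 10^-10.
Neglecting [OH-] in the denominator: [OH-] = √(6.25 × 10^-10 × 0.15) = 9.68 × 10^-6 M
pOH = −log(9.68 × 10^-6) = 5.01; pH = 14.00 − 5.01 = 8.99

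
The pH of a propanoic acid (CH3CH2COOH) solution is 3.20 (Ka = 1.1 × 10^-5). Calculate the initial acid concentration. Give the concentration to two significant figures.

C₀ = 3.7 × 10^-2 M

[H+] = 10^(-3.20) = 6.31 × 10^-4 M = x
Ka = x²/(C₀ − x) ⇒ C₀ = x + x²/Ka
C₀ = 6.31 × 10^-4 + (6.31 × 10^-4)²/(1.1 × 10^-5) = 3.68 × 10^-2 M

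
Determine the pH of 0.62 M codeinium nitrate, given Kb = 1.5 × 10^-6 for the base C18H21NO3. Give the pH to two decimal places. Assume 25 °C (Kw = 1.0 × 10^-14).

pH = 4.19

C18H22NO3+ is the conjugate acid of the weak base C18H21NO3.
Ka = Kw/Kb = 1.0×10^-14 / 1.5 × 10^-6 = 6.67 × 10^-9
Ka = [H+]²/(0.62 − [H+]) = 6.67 × 10^-9
Since Ka ≪ C₀, [H+] ≈ √(Ka·C₀) = 6.43 × 10^-5 M.
pH = −log(6.43 × 10^-5) = 4.19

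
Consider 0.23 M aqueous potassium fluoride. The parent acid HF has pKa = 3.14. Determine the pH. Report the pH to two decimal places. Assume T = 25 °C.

F- is the conjugate base of the weak acid HF.
Ka = 10^(−3.14) = 7.24 × 10^-4
Kb = Kw/Ka = 1.0×10^-14 / 7.24 × 10^-4 = 1.38 × 10^-11
From the ICE table, Kb = [OH-]²/(0.23 − [OH-]) = 1.38 × 10^-11.
Assume [OH-] ≪ 0.23: [OH-] ≈ √(1.38 × 10^-11 × 0.23) = 1.78 × 10^-6 M
pOH = −log(1.78 × 10^-6) = 5.75; pH = 14.00 − 5.75 = 8.25

pH = 8.25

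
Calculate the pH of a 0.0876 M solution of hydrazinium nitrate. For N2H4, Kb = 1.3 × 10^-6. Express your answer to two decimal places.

N2H5+ is the conjugate acid of the weak base N2H4.
Ka = Kw/Kb = 1.0×10^-14 / 1.3 × 10^-6 = 7.69 × 10^-9
Let x = [H+] at equilibrium. Ka = x²/(0.0876 − x).
Assume x ≪ 0.0876: x ≈ √(7.69 × 10^-9 × 0.0876) = 2.60 × 10^-5 M
(x/C₀ = 0.03% < 5%, so the approximation holds.)
pH = −log[H+] = −log(2.60 × 10^-5) = 4.59

pH = 4.59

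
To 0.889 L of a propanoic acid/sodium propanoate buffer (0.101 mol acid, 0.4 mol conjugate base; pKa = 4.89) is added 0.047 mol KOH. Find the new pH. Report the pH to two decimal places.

OH- converts CH3CH2COOH to CH3CH2COO-: CH3CH2COOH → 0.054 mol, CH3CH2COO- → 0.447 mol.
pH = pKa + log([A⁻]/[HA]) = 4.89 + log(0.447/0.054) = 4.89 +0.918

pH = 5.81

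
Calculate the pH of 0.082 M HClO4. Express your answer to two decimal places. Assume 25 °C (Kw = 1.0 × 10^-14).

HClO4 is a strong acid and dissociates completely, so [H+] = 0.082 M.
pH = -log(0.082) = 1.09

pH = 1.09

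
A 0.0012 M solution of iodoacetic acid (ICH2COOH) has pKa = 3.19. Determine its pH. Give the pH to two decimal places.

pH = 3.21

ICH2COOH ⇌ ICH2COO- + H+
Ka = 10^(−3.19) = 6.46 × 10^-4
Let x = [H+] at equilibrium. Ka = x²/(0.0012 − x).
x is not negligible relative to C₀; solve x² + 0.000646·x − 7.75e-07 = 0.
x = [−0.000646 + √(0.000646² + 3.1e-06)]/2 = 6.15 × 10^-4 M
pH = −log(6.15 × 10^-4) = 3.21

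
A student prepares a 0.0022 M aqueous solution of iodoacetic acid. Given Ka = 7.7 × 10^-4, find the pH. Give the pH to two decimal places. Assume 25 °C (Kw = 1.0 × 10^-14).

ICH2COOH ⇌ ICH2COO- + H+
From the ICE table, Ka = [H+]²/(0.0022 − [H+]) = 7.7 × 10^-4.
Here C₀/Ka ≈ 2.86, so the small-[H+] approximation fails. Use the quadratic:
[H+] = [−0.00077 + √(0.00077² + 6.78e-06)]/2 = 9.72 × 10^-4 M
pH = −log(9.72 × 10^-4) = 3.01

pH = 3.01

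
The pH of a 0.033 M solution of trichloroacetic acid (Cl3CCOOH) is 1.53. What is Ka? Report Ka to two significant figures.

Ka = 2.5 × 10^-1

[H+] = 10^(-1.53) = 2.95 × 10^-2 M
At equilibrium [HA] = 0.033 − 2.95 × 10^-2 = 3.50 × 10^-3 M
Ka = [H+][A-]/[HA] = (2.95 × 10^-2)² / 3.50 × 10^-3 = 2.5 × 10^-1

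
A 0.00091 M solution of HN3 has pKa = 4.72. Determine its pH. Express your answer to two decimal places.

HN3 ⇌ N3- + H+
Ka = 10^(−4.72) = 1.91 × 10^-5
Ka = [H+]²/(0.00091 − [H+]) = 1.91 × 10^-5
Here C₀/Ka ≈ 47.6, so the small-[H+] approximation fails. Use the quadratic:
[H+] = (−Ka + √(Ka² + 4·Ka·C₀))/2 = 1.23 × 10^-4 M
pH = −log[H+] = −log(1.23 × 10^-4) = 3.91

pH = 3.91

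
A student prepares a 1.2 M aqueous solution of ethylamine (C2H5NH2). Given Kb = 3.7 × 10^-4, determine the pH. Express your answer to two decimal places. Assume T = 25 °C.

pH = 12.32

C2H5NH2 + H2O ⇌ C2H5NH3+ + OH-
Kb = [OH-]²/(1.2 − [OH-]) = 3.7 × 10^-4
Assume [OH-] ≪ 1.2: [OH-] ≈ √(3.7 × 10^-4 × 1.2) = 2.11 × 10^-2 M
([OH-]/C₀ = 1.8% < 5%, so the approximation holds.)
pOH = −log(2.11 × 10^-2) = 1.68; pH = 14.00 − 1.68 = 12.32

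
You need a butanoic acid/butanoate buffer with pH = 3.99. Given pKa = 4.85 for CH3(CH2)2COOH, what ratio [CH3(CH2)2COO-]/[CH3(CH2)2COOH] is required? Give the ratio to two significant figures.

pH = pKa + log(r) ⇒ log(r) = 3.99 − 4.85 = -0.86
r = [CH3(CH2)2COO-]/[CH3(CH2)2COOH] = 10^(-0.86) = 0.138

ratio = 0.14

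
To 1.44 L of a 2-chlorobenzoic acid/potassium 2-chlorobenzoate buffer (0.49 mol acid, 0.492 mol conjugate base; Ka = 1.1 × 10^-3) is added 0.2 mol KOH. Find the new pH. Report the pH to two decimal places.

pH = 3.34

After neutralization: n(ClC6H4COOH) = 0.29 mol, n(ClC6H4COO-) = 0.692 mol.
pKa = −log(1.1 × 10^-3) = 2.959
pH = pKa + log([A⁻]/[HA]) = 2.959 + log(0.692/0.29) = 2.959 +0.378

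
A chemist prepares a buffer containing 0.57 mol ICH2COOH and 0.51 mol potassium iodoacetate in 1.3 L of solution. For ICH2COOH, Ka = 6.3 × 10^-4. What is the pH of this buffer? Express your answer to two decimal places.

pKa = −log(6.3 × 10^-4) = 3.201
pH = pKa + log([A⁻]/[HA]) = 3.201 + log(0.51/0.57)
pH = 3.201 + (-0.048) = 3.15

pH = 3.15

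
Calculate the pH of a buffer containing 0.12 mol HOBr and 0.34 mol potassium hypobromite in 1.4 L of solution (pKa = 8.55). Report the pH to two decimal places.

pH = 9.00

Henderson–Hasselbalch: pH = pKa + log([OBr-]/[HOBr]) = 8.55 + log(0.34/0.12)
pH = 8.55 + (+0.452) = 9.00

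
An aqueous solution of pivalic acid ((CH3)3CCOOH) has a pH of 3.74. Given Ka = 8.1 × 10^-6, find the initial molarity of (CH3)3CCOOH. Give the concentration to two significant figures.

C₀ = 4.3 × 10^-3 M

[H+] = 10^(-3.74) = 1.82 × 10^-4 M = x
Ka = x²/(C₀ − x) ⇒ C₀ = x + x²/Ka
C₀ = 1.82 × 10^-4 + (1.82 × 10^-4)²/(8.1 × 10^-6) = 4.27 × 10^-3 M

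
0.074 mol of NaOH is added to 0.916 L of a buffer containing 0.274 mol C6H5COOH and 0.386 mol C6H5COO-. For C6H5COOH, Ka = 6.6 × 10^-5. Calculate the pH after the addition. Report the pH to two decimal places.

After neutralization: n(C6H5COOH) = 0.2 mol, n(C6H5COO-) = 0.46 mol.
pKa = −log(6.6 × 10^-5) = 4.180
pH = pKa + log([A⁻]/[HA]) = 4.180 + log(0.46/0.2) = 4.180 +0.362

pH = 4.54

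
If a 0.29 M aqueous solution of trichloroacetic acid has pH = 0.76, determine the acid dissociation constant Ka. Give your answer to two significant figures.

Ka = 2.6 × 10^-1

[H+] = 10^(-0.76) = 1.74 × 10^-1 M
At equilibrium [HA] = 0.29 − 1.74 × 10^-1 = 1.16 × 10^-1 M
Ka = [H+][A-]/[HA] = (1.74 × 10^-1)² / 1.16 × 10^-1 = 2.6 × 10^-1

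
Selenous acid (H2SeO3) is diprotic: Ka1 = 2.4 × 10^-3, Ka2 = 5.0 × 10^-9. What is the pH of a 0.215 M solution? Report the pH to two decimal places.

Since Ka1 ≫ Ka2, the first ionization dominates [H+].
Ka1 = x²/(0.215 − x) = 2.4 × 10^-3
Solving the quadratic: x = (−Ka1 + √(Ka1² + 4·Ka1·C₀))/2 = 2.15 × 10^-2 M
pH = −log(2.15 × 10^-2) = 1.67

pH = 1.67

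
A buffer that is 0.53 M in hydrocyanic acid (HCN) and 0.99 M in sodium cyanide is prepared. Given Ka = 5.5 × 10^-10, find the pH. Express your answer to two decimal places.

pH = 9.53

pKa = −log(5.5 × 10^-10) = 9.260
pH = pKa + log([A⁻]/[HA]) = 9.260 + log(0.99/0.53)
pH = 9.260 + (+0.271) = 9.53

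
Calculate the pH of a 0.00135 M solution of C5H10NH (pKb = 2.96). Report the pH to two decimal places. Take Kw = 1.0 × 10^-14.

pH = 10.90

C5H10NH + H2O ⇌ C5H10NH2+ + OH-
Kb = 10^(−2.96) = 1.10 × 10^-3
Kb = x²/(0.00135 − x) = 1.10 × 10^-3
x is not negligible relative to C₀; solve x² + 0.0011·x − 1.49e-06 = 0.
x = [−0.0011 + √(0.0011² + 5.94e-06)]/2 = 7.87 × 10^-4 M
pOH = −log(7.87 × 10^-4) = 3.10; pH = 14.00 − 3.10 = 10.90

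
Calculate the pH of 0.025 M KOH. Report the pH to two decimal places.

KOH is a strong base; [OH-] = 0.025 M.
pOH = -log(0.025) = 1.60
pH = 14.00 - 1.60 = 12.40

pH = 12.40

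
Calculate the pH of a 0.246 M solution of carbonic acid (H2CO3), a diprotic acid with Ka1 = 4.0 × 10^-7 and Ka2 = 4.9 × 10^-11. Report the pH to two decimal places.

pH = 3.50

Since Ka1 ≫ Ka2, the first ionization dominates [H+].
Ka1 = x²/(0.246 − x) = 4.0 × 10^-7
x ≈ √(4.0 × 10^-7 × 0.246) = 3.14 × 10^-4 M
pH = −log(3.14 × 10^-4) = 3.50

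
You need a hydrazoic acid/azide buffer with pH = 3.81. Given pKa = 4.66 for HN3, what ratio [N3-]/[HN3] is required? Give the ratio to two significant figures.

ratio = 0.14

pH = pKa + log(r) ⇒ log(r) = 3.81 − 4.66 = -0.85
r = [N3-]/[HN3] = 10^(-0.85) = 0.141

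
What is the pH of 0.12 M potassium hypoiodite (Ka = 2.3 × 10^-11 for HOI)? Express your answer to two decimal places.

pH = 11.85

OI- is the conjugate base of the weak acid HOI.
Kb = Kw/Ka = 1.0×10^-14 / 2.3 × 10^-11 = 4.35 × 10^-4
From the ICE table, Kb = [OH-]²/(0.12 − [OH-]) = 4.35 × 10^-4.
The 5% rule fails; solving [OH-]² + Kb·[OH-] − Kb·C₀ = 0 exactly:
[OH-] = (−Kb + √(Kb² + 4·Kb·C₀))/2 = 7.01 × 10^-3 M
pOH = −log(7.01 × 10^-3) = 2.15; pH = 14.00 − 2.15 = 11.85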